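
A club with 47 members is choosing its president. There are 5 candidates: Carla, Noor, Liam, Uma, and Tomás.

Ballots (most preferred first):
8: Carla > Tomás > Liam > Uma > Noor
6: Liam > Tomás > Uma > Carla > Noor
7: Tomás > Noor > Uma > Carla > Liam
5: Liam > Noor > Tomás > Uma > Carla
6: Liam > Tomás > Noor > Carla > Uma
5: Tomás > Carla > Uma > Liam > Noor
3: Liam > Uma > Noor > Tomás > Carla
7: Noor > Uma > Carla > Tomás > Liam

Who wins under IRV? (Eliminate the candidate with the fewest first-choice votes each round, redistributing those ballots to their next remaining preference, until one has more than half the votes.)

Round 1: Carla 8, Noor 7, Liam 20, Uma 0, Tomás 12. Uma eliminated.
Round 2: Carla 8, Noor 7, Liam 20, Tomás 12. Noor eliminated.
Round 3: Carla 15, Liam 20, Tomás 12. Tomás eliminated.
Round 4: Carla 27, Liam 20. Carla has a majority (≥24).

Carla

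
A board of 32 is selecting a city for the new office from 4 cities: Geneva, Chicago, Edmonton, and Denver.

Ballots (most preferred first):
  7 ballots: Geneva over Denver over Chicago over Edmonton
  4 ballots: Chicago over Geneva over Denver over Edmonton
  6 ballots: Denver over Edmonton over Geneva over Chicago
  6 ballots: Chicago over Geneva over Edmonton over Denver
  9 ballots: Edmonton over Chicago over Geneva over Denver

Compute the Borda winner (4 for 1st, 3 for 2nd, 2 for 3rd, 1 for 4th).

Geneva: 7×4 + 4×3 + 6×2 + 6×3 + 9×2 = 88
Chicago: 7×2 + 4×4 + 6×1 + 6×4 + 9×3 = 87
Edmonton: 7×1 + 4×1 + 6×3 + 6×2 + 9×4 = 77
Denver: 7×3 + 4×2 + 6×4 + 6×1 + 9×1 = 68

Geneva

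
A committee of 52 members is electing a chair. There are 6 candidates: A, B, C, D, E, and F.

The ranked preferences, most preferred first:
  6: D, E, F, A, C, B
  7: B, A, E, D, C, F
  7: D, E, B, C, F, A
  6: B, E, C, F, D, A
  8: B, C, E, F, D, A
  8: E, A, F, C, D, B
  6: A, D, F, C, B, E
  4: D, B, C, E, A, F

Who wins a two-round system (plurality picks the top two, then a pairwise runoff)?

D

Round 1 first-place votes: A 6, B 21, C 0, D 17, E 8, F 0. B and D advance.
Runoff: B is ranked above D on 21 ballots, D above B on 31.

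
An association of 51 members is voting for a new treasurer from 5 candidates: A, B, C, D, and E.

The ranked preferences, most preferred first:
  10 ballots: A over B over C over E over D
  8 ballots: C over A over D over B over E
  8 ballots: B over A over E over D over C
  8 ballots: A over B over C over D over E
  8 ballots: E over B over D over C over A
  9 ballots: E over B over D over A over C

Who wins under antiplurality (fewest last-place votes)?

Last-place votes: A 8, B 0, C 17, D 10, E 16.

B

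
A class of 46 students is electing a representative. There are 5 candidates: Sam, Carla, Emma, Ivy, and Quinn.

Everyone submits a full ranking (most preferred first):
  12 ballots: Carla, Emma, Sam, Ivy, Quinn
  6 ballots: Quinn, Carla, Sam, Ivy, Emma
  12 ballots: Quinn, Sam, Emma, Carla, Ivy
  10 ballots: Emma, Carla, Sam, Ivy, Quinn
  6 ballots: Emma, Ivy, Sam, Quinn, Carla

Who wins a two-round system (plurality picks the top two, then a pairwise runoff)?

Round 1 first-place votes: Sam 0, Carla 12, Emma 16, Ivy 0, Quinn 18. Quinn and Emma advance.
Runoff: Quinn is ranked above Emma on 18 ballots, Emma above Quinn on 28.

Emma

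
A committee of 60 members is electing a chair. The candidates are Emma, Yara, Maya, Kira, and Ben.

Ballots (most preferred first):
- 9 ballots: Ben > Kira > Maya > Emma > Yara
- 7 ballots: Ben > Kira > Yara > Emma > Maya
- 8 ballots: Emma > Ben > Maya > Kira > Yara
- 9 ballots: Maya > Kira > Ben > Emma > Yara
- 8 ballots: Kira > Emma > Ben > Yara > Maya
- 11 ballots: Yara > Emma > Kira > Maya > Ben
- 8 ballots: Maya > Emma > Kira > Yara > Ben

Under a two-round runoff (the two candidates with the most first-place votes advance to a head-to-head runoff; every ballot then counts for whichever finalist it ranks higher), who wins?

Round 1 first-place votes: Emma 8, Yara 11, Maya 17, Kira 8, Ben 16. Maya and Ben advance.
Runoff: Maya is ranked above Ben on 28 ballots, Ben above Maya on 32.

Ben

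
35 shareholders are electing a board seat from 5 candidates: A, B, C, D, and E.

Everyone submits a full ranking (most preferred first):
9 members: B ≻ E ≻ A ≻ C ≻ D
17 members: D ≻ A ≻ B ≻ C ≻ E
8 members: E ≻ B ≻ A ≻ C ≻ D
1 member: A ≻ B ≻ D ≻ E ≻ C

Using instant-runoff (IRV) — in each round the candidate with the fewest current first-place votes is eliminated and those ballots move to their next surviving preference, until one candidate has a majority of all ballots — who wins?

B

Round 1: A 1, B 9, C 0, D 17, E 8. C eliminated.
Round 2: A 1, B 9, D 17, E 8. A eliminated.
Round 3: B 10, D 17, E 8. E eliminated.
Round 4: B 18, D 17. B has a majority (≥18).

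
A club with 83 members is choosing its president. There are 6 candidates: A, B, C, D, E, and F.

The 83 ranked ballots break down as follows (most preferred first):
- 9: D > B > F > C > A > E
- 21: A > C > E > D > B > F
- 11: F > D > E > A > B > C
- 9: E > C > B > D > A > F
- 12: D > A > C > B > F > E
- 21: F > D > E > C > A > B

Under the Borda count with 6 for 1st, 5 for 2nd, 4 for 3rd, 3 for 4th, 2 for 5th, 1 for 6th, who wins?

A: 9×2 + 21×6 + 11×3 + 9×2 + 12×5 + 21×2 = 297
B: 9×5 + 21×2 + 11×2 + 9×4 + 12×3 + 21×1 = 202
C: 9×3 + 21×5 + 11×1 + 9×5 + 12×4 + 21×3 = 299
D: 9×6 + 21×3 + 11×5 + 9×3 + 12×6 + 21×5 = 376
E: 9×1 + 21×4 + 11×4 + 9×6 + 12×1 + 21×4 = 287
F: 9×4 + 21×1 + 11×6 + 9×1 + 12×2 + 21×6 = 282

D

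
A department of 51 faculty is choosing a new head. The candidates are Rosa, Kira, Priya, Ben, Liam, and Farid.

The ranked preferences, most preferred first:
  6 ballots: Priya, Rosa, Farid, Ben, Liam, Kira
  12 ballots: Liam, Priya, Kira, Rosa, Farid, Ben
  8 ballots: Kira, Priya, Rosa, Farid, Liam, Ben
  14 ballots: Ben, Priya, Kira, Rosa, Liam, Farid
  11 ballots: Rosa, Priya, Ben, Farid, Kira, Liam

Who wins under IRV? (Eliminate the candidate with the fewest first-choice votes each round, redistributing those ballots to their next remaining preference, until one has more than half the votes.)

Rosa

Round 1: Rosa 11, Kira 8, Priya 6, Ben 14, Liam 12, Farid 0. Farid eliminated.
Round 2: Rosa 11, Kira 8, Priya 6, Ben 14, Liam 12. Priya eliminated.
Round 3: Rosa 17, Kira 8, Ben 14, Liam 12. Kira eliminated.
Round 4: Rosa 25, Ben 14, Liam 12. Liam eliminated.
Round 5: Rosa 37, Ben 14. Rosa has a majority (≥26).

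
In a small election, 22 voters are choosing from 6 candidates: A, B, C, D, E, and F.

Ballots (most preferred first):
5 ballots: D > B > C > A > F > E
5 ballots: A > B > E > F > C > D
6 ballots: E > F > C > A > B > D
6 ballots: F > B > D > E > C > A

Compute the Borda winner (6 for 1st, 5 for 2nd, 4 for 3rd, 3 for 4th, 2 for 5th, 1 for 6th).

B

A: 5×3 + 5×6 + 6×3 + 6×1 = 69
B: 5×5 + 5×5 + 6×2 + 6×5 = 92
C: 5×4 + 5×2 + 6×4 + 6×2 = 66
D: 5×6 + 5×1 + 6×1 + 6×4 = 65
E: 5×1 + 5×4 + 6×6 + 6×3 = 79
F: 5×2 + 5×3 + 6×5 + 6×6 = 91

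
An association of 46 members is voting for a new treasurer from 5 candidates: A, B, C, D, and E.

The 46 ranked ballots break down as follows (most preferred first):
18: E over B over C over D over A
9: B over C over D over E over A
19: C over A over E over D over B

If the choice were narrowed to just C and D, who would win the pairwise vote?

C

C is ranked above D on 46 ballots; D above C on 0.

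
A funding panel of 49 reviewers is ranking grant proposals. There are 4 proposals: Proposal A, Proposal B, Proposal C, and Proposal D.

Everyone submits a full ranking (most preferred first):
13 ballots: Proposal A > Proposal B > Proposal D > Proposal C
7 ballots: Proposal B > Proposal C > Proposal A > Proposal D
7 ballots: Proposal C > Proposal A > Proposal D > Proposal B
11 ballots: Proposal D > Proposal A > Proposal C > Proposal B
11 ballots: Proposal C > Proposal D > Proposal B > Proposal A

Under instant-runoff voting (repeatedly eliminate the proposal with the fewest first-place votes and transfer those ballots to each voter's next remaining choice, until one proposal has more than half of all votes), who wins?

Proposal C

Round 1: Proposal A 13, Proposal B 7, Proposal C 18, Proposal D 11. Proposal B eliminated.
Round 2: Proposal A 13, Proposal C 25, Proposal D 11. Proposal C has a majority (≥25).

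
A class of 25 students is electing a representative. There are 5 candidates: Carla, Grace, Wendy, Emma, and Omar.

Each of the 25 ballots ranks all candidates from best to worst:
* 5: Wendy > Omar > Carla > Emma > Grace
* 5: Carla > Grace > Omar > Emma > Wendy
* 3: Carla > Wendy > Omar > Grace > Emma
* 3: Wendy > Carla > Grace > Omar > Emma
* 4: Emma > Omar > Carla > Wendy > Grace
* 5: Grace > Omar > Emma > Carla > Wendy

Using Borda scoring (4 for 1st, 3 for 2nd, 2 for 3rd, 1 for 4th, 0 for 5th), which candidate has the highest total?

Carla

Carla: 5×2 + 5×4 + 3×4 + 3×3 + 4×2 + 5×1 = 64
Grace: 5×0 + 5×3 + 3×1 + 3×2 + 4×0 + 5×4 = 44
Wendy: 5×4 + 5×0 + 3×3 + 3×4 + 4×1 + 5×0 = 45
Emma: 5×1 + 5×1 + 3×0 + 3×0 + 4×4 + 5×2 = 36
Omar: 5×3 + 5×2 + 3×2 + 3×1 + 4×3 + 5×3 = 61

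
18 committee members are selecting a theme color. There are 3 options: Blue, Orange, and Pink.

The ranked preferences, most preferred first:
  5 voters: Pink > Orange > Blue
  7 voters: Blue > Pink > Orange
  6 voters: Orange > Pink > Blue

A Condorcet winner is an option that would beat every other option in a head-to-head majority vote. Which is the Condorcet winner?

Pink vs Blue: 11–7
Pink vs Orange: 12–6
Pink beats every other option.

Pink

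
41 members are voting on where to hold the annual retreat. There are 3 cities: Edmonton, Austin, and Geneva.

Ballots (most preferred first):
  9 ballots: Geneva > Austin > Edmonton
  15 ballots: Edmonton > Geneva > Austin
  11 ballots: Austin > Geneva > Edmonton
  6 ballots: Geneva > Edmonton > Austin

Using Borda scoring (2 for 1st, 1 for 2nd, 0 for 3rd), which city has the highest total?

Edmonton: 9×0 + 15×2 + 11×0 + 6×1 = 36
Austin: 9×1 + 15×0 + 11×2 + 6×0 = 31
Geneva: 9×2 + 15×1 + 11×1 + 6×2 = 56

Geneva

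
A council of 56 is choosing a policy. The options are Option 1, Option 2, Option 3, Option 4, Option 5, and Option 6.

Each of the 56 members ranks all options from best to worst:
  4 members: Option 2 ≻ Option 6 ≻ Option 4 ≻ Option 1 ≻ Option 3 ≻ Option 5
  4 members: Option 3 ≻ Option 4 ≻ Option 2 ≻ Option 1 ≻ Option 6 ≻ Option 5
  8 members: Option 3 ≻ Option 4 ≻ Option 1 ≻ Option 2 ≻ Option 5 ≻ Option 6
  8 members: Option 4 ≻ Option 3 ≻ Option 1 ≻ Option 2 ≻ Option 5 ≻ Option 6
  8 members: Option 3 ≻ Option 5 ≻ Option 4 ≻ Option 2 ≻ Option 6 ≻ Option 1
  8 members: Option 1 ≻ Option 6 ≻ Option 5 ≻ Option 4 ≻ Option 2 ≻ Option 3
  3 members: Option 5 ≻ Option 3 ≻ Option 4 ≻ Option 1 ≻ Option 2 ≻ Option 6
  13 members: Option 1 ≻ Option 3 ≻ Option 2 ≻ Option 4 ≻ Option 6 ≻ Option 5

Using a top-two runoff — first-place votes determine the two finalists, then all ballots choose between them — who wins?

Option 3

Round 1 first-place votes: Option 1 21, Option 2 4, Option 3 20, Option 4 8, Option 5 3, Option 6 0. Option 1 and Option 3 advance.
Runoff: Option 1 is ranked above Option 3 on 25 ballots, Option 3 above Option 1 on 31.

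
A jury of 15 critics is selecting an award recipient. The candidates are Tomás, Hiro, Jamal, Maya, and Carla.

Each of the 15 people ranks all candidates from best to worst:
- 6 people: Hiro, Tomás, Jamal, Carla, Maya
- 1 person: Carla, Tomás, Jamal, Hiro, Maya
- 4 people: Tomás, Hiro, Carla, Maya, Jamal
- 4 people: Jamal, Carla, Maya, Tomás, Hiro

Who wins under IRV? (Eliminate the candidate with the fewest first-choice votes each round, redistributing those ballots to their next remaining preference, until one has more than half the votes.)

Round 1: Tomás 4, Hiro 6, Jamal 4, Maya 0, Carla 1. Maya eliminated.
Round 2: Tomás 4, Hiro 6, Jamal 4, Carla 1. Carla eliminated.
Round 3: Tomás 5, Hiro 6, Jamal 4. Jamal eliminated.
Round 4: Tomás 9, Hiro 6. Tomás has a majority (≥8).

Tomás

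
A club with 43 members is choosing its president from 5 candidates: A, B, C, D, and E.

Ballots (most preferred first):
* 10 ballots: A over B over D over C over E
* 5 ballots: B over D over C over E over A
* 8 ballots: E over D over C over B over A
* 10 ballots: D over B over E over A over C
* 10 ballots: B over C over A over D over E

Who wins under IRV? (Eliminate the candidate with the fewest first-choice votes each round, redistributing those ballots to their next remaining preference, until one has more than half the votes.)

B

Round 1: A 10, B 15, C 0, D 10, E 8. C eliminated.
Round 2: A 10, B 15, D 10, E 8. E eliminated.
Round 3: A 10, B 15, D 18. A eliminated.
Round 4: B 25, D 18. B has a majority (≥22).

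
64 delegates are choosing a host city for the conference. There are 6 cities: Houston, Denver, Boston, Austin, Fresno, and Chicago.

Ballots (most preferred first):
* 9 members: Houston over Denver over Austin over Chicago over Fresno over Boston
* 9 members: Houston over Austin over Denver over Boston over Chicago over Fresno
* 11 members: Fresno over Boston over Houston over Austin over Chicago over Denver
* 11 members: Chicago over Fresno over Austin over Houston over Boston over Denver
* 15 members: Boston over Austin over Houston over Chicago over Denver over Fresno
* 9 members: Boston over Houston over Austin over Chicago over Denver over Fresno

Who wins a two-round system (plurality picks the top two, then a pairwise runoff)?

Round 1 first-place votes: Houston 18, Denver 0, Boston 24, Austin 0, Fresno 11, Chicago 11. Boston and Houston advance.
Runoff: Boston is ranked above Houston on 35 ballots, Houston above Boston on 29.

Boston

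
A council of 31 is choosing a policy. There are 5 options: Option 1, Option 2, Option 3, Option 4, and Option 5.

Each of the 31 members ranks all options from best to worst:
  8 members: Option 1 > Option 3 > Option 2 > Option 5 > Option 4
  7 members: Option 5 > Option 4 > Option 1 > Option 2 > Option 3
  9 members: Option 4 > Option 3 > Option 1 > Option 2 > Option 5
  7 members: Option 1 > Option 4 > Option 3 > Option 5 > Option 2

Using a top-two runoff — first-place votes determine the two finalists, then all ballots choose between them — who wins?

Option 4

Round 1 first-place votes: Option 1 15, Option 2 0, Option 3 0, Option 4 9, Option 5 7. Option 1 and Option 4 advance.
Runoff: Option 1 is ranked above Option 4 on 15 ballots, Option 4 above Option 1 on 16.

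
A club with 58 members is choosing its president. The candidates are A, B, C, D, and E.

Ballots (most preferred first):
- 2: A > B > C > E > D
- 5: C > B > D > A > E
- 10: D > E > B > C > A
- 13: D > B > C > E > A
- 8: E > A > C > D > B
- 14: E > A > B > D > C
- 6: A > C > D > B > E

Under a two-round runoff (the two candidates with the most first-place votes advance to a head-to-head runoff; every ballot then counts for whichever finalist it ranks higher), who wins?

Round 1 first-place votes: A 8, B 0, C 5, D 23, E 22. D and E advance.
Runoff: D is ranked above E on 34 ballots, E above D on 24.

D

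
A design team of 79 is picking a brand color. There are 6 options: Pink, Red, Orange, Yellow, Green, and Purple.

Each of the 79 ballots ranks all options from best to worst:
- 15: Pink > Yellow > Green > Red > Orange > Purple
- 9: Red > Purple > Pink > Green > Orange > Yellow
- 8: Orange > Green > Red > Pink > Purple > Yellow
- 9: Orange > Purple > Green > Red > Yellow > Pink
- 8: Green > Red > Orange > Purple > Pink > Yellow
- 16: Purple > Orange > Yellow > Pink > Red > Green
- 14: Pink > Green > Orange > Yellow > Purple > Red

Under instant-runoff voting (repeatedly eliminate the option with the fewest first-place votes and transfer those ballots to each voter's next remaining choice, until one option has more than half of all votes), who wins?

Round 1: Pink 29, Red 9, Orange 17, Yellow 0, Green 8, Purple 16. Yellow eliminated.
Round 2: Pink 29, Red 9, Orange 17, Green 8, Purple 16. Green eliminated.
Round 3: Pink 29, Red 17, Orange 17, Purple 16. Purple eliminated.
Round 4: Pink 29, Red 17, Orange 33. Red eliminated.
Round 5: Pink 38, Orange 41. Orange has a majority (≥40).

Orange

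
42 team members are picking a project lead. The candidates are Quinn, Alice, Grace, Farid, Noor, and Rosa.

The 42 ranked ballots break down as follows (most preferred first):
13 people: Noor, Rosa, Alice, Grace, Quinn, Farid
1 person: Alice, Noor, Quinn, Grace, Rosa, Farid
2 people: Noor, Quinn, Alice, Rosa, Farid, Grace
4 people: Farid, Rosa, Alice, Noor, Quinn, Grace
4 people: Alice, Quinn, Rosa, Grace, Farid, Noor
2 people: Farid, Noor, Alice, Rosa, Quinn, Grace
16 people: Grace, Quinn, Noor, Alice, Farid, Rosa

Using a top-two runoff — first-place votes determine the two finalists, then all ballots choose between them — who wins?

Noor

Round 1 first-place votes: Quinn 0, Alice 5, Grace 16, Farid 6, Noor 15, Rosa 0. Grace and Noor advance.
Runoff: Grace is ranked above Noor on 20 ballots, Noor above Grace on 22.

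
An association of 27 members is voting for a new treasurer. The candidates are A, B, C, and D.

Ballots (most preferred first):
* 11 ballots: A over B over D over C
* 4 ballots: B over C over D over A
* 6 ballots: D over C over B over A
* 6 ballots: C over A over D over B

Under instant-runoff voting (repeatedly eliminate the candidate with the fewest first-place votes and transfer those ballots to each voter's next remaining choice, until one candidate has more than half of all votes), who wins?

C

Round 1: A 11, B 4, C 6, D 6. B eliminated.
Round 2: A 11, C 10, D 6. D eliminated.
Round 3: A 11, C 16. C has a majority (≥14).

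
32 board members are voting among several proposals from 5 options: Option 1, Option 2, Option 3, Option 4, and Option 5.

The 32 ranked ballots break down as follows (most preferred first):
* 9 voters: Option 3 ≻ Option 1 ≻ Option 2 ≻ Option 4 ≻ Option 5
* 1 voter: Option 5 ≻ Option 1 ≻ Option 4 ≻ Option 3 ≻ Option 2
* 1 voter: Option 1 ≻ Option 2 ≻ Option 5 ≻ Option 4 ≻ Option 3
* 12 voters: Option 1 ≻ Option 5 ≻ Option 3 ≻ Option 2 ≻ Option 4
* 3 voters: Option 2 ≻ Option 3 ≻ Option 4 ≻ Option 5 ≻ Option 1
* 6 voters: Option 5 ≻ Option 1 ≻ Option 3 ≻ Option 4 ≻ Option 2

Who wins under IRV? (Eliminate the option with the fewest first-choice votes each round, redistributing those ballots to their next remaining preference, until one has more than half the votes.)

Option 1

Round 1: Option 1 13, Option 2 3, Option 3 9, Option 4 0, Option 5 7. Option 4 eliminated.
Round 2: Option 1 13, Option 2 3, Option 3 9, Option 5 7. Option 2 eliminated.
Round 3: Option 1 13, Option 3 12, Option 5 7. Option 5 eliminated.
Round 4: Option 1 20, Option 3 12. Option 1 has a majority (≥17).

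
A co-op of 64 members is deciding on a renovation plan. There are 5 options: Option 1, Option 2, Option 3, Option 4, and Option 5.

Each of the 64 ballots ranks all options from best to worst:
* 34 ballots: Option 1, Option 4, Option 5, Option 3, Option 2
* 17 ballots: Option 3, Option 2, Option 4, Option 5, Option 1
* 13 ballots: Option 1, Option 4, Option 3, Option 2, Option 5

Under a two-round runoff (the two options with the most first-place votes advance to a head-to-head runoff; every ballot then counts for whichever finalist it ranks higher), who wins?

Round 1 first-place votes: Option 1 47, Option 2 0, Option 3 17, Option 4 0, Option 5 0. Option 1 and Option 3 advance.
Runoff: Option 1 is ranked above Option 3 on 47 ballots, Option 3 above Option 1 on 17.

Option 1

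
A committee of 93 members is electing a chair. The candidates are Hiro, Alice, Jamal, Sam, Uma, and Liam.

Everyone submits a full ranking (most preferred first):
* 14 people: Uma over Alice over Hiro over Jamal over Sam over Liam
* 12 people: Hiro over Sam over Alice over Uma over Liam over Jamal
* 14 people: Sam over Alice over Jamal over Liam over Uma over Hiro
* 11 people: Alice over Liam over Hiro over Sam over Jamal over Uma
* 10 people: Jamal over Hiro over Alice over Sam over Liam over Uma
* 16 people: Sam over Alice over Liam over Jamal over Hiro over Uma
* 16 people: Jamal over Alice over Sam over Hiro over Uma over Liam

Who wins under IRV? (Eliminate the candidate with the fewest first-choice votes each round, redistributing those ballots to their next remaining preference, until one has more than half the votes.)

Hiro

Round 1: Hiro 12, Alice 11, Jamal 26, Sam 30, Uma 14, Liam 0. Liam eliminated.
Round 2: Hiro 12, Alice 11, Jamal 26, Sam 30, Uma 14. Alice eliminated.
Round 3: Hiro 23, Jamal 26, Sam 30, Uma 14. Uma eliminated.
Round 4: Hiro 37, Jamal 26, Sam 30. Jamal eliminated.
Round 5: Hiro 47, Sam 46. Hiro has a majority (≥47).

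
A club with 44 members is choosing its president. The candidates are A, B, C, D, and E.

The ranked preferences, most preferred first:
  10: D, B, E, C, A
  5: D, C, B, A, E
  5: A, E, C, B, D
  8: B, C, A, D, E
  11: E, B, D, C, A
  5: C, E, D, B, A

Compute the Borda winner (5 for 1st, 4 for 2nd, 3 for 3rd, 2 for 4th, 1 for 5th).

A: 10×1 + 5×2 + 5×5 + 8×3 + 11×1 + 5×1 = 85
B: 10×4 + 5×3 + 5×2 + 8×5 + 11×4 + 5×2 = 159
C: 10×2 + 5×4 + 5×3 + 8×4 + 11×2 + 5×5 = 134
D: 10×5 + 5×5 + 5×1 + 8×2 + 11×3 + 5×3 = 144
E: 10×3 + 5×1 + 5×4 + 8×1 + 11×5 + 5×4 = 138

B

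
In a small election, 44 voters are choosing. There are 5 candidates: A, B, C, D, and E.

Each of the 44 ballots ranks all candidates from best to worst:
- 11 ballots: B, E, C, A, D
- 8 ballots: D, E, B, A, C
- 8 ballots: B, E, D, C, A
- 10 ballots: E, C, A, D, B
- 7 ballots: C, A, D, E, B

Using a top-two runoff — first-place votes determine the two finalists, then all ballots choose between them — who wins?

Round 1 first-place votes: A 0, B 19, C 7, D 8, E 10. B and E advance.
Runoff: B is ranked above E on 19 ballots, E above B on 25.

E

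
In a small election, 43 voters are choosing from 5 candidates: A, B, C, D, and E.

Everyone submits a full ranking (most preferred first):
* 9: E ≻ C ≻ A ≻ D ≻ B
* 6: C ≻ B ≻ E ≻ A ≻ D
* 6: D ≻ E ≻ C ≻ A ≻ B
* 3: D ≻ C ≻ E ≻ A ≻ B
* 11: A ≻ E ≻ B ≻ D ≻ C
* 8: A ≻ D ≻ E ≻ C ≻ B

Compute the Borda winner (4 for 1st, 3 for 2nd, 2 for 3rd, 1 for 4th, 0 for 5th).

E

A: 9×2 + 6×1 + 6×1 + 3×1 + 11×4 + 8×4 = 109
B: 9×0 + 6×3 + 6×0 + 3×0 + 11×2 + 8×0 = 40
C: 9×3 + 6×4 + 6×2 + 3×3 + 11×0 + 8×1 = 80
D: 9×1 + 6×0 + 6×4 + 3×4 + 11×1 + 8×3 = 80
E: 9×4 + 6×2 + 6×3 + 3×2 + 11×3 + 8×2 = 121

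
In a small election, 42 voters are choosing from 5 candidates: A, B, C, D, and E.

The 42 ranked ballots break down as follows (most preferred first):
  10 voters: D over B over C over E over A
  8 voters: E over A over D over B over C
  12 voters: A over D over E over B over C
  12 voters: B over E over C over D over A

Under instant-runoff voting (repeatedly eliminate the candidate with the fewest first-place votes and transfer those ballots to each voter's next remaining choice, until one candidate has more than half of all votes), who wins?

Round 1: A 12, B 12, C 0, D 10, E 8. C eliminated.
Round 2: A 12, B 12, D 10, E 8. E eliminated.
Round 3: A 20, B 12, D 10. D eliminated.
Round 4: A 20, B 22. B has a majority (≥22).

B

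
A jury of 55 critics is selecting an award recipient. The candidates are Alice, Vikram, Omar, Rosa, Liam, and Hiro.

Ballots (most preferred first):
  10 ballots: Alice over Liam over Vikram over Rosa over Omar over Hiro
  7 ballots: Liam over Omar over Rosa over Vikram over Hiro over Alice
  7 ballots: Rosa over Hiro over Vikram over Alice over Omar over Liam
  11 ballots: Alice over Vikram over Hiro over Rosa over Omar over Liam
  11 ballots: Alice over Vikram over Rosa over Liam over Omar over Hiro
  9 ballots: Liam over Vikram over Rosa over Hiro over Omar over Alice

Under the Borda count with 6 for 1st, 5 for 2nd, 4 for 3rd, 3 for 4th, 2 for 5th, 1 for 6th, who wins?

Vikram

Alice: 10×6 + 7×1 + 7×3 + 11×6 + 11×6 + 9×1 = 229
Vikram: 10×4 + 7×3 + 7×4 + 11×5 + 11×5 + 9×5 = 244
Omar: 10×2 + 7×5 + 7×2 + 11×2 + 11×2 + 9×2 = 131
Rosa: 10×3 + 7×4 + 7×6 + 11×3 + 11×4 + 9×4 = 213
Liam: 10×5 + 7×6 + 7×1 + 11×1 + 11×3 + 9×6 = 197
Hiro: 10×1 + 7×2 + 7×5 + 11×4 + 11×1 + 9×3 = 141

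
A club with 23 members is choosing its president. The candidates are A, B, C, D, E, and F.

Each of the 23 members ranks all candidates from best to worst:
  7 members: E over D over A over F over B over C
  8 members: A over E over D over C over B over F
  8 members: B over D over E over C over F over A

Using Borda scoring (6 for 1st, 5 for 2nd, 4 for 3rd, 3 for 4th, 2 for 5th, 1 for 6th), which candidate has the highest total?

E

A: 7×4 + 8×6 + 8×1 = 84
B: 7×2 + 8×2 + 8×6 = 78
C: 7×1 + 8×3 + 8×3 = 55
D: 7×5 + 8×4 + 8×5 = 107
E: 7×6 + 8×5 + 8×4 = 114
F: 7×3 + 8×1 + 8×2 = 45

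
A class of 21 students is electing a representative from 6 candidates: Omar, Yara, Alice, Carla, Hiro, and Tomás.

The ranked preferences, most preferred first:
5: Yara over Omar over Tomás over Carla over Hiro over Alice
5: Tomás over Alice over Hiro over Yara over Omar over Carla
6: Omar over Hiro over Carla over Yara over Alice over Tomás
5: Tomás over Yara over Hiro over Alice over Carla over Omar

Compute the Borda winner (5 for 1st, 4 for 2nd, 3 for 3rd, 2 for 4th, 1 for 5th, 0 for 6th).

Yara

Omar: 5×4 + 5×1 + 6×5 + 5×0 = 55
Yara: 5×5 + 5×2 + 6×2 + 5×4 = 67
Alice: 5×0 + 5×4 + 6×1 + 5×2 = 36
Carla: 5×2 + 5×0 + 6×3 + 5×1 = 33
Hiro: 5×1 + 5×3 + 6×4 + 5×3 = 59
Tomás: 5×3 + 5×5 + 6×0 + 5×5 = 65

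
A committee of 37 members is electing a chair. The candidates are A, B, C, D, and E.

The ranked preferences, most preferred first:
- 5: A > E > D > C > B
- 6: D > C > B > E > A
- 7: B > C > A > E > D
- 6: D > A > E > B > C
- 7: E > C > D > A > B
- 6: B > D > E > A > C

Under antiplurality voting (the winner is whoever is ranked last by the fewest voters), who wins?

Last-place votes: A 6, B 12, C 12, D 7, E 0.

E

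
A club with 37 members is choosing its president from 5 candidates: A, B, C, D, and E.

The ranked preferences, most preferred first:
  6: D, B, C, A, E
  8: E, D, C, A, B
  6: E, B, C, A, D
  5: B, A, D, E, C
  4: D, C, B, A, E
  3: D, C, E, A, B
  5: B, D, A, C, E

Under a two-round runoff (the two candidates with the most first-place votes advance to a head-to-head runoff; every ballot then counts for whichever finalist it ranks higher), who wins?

D

Round 1 first-place votes: A 0, B 10, C 0, D 13, E 14. E and D advance.
Runoff: E is ranked above D on 14 ballots, D above E on 23.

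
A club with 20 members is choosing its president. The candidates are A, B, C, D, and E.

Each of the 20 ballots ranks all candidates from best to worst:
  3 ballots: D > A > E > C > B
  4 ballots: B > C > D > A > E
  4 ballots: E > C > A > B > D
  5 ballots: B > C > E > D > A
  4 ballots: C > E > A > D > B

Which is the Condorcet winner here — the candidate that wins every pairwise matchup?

C vs A: 17–3
C vs B: 11–9
C vs D: 17–3
C vs E: 13–7
C beats every other candidate.

C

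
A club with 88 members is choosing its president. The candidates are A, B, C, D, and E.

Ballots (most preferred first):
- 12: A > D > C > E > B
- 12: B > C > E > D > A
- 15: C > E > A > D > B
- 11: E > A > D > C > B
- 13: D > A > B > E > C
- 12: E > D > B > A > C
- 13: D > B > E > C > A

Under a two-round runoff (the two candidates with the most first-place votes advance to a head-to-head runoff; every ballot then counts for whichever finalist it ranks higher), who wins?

E

Round 1 first-place votes: A 12, B 12, C 15, D 26, E 23. D and E advance.
Runoff: D is ranked above E on 38 ballots, E above D on 50.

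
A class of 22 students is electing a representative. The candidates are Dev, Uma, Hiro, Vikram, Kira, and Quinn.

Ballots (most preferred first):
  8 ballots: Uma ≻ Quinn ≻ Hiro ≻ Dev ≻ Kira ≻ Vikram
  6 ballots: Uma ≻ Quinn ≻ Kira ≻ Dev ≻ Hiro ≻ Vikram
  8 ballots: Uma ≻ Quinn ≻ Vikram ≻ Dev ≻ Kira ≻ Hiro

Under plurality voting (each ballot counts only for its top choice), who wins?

Uma

First-place votes: Dev 0, Uma 22, Hiro 0, Vikram 0, Kira 0, Quinn 0.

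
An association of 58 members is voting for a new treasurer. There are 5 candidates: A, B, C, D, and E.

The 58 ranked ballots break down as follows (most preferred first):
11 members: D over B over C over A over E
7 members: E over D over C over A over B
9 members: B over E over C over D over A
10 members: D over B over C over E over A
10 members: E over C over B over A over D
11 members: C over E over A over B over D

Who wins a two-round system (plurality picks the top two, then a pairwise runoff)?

E

Round 1 first-place votes: A 0, B 9, C 11, D 21, E 17. D and E advance.
Runoff: D is ranked above E on 21 ballots, E above D on 37.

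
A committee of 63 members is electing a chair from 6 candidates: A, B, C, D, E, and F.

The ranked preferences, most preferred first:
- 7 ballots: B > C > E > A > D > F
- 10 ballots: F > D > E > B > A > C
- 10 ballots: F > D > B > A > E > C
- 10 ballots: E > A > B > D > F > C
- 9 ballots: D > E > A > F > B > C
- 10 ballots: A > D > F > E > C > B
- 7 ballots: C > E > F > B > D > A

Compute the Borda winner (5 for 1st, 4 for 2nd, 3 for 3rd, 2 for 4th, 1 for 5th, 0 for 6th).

D

A: 7×2 + 10×1 + 10×2 + 10×4 + 9×3 + 10×5 + 7×0 = 161
B: 7×5 + 10×2 + 10×3 + 10×3 + 9×1 + 10×0 + 7×2 = 138
C: 7×4 + 10×0 + 10×0 + 10×0 + 9×0 + 10×1 + 7×5 = 73
D: 7×1 + 10×4 + 10×4 + 10×2 + 9×5 + 10×4 + 7×1 = 199
E: 7×3 + 10×3 + 10×1 + 10×5 + 9×4 + 10×2 + 7×4 = 195
F: 7×0 + 10×5 + 10×5 + 10×1 + 9×2 + 10×3 + 7×3 = 179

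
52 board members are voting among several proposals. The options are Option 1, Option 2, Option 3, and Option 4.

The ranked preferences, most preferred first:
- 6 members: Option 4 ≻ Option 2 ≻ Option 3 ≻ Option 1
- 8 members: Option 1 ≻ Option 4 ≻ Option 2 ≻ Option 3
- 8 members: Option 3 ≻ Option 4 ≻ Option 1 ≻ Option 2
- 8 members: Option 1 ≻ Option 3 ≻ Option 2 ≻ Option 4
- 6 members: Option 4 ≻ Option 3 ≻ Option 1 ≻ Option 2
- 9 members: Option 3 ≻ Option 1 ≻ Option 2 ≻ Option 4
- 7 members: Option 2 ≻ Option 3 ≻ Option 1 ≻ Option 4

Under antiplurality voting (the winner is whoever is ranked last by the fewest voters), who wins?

Option 1

Last-place votes: Option 1 6, Option 2 14, Option 3 8, Option 4 24.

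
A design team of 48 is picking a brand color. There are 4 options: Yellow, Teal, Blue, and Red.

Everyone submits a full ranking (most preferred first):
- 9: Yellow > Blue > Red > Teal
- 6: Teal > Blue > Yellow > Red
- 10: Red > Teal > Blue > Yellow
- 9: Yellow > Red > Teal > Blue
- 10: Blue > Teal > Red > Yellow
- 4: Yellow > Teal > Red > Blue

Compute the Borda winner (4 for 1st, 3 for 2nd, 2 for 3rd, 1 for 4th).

Teal

Yellow: 9×4 + 6×2 + 10×1 + 9×4 + 10×1 + 4×4 = 120
Teal: 9×1 + 6×4 + 10×3 + 9×2 + 10×3 + 4×3 = 123
Blue: 9×3 + 6×3 + 10×2 + 9×1 + 10×4 + 4×1 = 118
Red: 9×2 + 6×1 + 10×4 + 9×3 + 10×2 + 4×2 = 119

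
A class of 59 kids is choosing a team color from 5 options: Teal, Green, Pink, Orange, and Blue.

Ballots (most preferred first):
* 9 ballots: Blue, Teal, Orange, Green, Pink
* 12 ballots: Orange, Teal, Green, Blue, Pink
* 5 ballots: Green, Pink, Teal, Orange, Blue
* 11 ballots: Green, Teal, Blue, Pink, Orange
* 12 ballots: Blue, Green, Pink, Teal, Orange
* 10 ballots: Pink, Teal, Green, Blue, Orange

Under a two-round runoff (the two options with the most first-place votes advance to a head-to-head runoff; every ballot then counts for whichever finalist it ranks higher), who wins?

Round 1 first-place votes: Teal 0, Green 16, Pink 10, Orange 12, Blue 21. Blue and Green advance.
Runoff: Blue is ranked above Green on 21 ballots, Green above Blue on 38.

Green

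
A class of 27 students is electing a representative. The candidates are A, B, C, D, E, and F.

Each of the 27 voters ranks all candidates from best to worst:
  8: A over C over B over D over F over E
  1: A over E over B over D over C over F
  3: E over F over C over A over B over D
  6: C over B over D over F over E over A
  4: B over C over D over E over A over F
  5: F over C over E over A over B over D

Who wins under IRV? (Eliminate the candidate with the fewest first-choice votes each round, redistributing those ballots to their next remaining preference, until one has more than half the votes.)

C

Round 1: A 9, B 4, C 6, D 0, E 3, F 5. D eliminated.
Round 2: A 9, B 4, C 6, E 3, F 5. E eliminated.
Round 3: A 9, B 4, C 6, F 8. B eliminated.
Round 4: A 9, C 10, F 8. F eliminated.
Round 5: A 9, C 18. C has a majority (≥14).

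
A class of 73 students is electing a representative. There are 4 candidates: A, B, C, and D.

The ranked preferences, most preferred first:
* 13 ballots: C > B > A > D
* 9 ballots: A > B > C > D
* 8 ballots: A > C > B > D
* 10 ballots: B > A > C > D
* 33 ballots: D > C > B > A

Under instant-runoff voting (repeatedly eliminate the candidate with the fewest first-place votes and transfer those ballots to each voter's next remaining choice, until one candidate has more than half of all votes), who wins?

Round 1: A 17, B 10, C 13, D 33. B eliminated.
Round 2: A 27, C 13, D 33. C eliminated.
Round 3: A 40, D 33. A has a majority (≥37).

A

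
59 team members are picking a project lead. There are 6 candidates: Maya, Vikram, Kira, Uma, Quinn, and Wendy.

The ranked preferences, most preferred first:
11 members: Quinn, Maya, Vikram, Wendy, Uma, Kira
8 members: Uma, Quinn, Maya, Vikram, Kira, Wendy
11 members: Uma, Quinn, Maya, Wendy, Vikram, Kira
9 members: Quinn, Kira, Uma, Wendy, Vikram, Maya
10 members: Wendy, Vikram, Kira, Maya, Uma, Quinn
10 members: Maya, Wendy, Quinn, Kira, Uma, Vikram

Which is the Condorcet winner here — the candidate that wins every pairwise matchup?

Quinn vs Maya: 39–20
Quinn vs Vikram: 49–10
Quinn vs Kira: 49–10
Quinn vs Uma: 30–29
Quinn vs Wendy: 39–20
Quinn beats every other candidate.

Quinn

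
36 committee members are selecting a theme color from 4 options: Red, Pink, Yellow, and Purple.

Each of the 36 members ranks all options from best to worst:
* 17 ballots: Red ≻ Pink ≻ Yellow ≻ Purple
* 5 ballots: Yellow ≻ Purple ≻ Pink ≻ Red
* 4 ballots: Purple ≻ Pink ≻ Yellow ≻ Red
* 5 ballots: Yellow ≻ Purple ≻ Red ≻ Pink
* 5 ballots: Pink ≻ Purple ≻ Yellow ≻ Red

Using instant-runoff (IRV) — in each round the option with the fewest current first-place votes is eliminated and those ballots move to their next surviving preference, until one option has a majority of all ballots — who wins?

Yellow

Round 1: Red 17, Pink 5, Yellow 10, Purple 4. Purple eliminated.
Round 2: Red 17, Pink 9, Yellow 10. Pink eliminated.
Round 3: Red 17, Yellow 19. Yellow has a majority (≥19).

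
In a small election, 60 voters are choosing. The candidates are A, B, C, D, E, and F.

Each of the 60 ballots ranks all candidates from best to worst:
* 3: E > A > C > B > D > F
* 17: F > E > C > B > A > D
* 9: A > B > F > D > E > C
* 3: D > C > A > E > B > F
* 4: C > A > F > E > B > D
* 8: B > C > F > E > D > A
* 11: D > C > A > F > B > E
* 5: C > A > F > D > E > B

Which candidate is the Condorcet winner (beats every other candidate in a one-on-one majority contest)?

C vs A: 48–12
C vs B: 43–17
C vs D: 37–23
C vs E: 31–29
C vs F: 34–26
C beats every other candidate.

C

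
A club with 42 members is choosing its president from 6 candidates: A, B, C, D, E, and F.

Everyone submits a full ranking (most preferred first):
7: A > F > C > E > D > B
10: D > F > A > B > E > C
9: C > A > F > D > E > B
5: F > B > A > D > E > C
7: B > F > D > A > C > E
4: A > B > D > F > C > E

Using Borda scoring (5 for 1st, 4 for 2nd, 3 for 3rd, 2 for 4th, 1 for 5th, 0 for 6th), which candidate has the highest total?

A: 7×5 + 10×3 + 9×4 + 5×3 + 7×2 + 4×5 = 150
B: 7×0 + 10×2 + 9×0 + 5×4 + 7×5 + 4×4 = 91
C: 7×3 + 10×0 + 9×5 + 5×0 + 7×1 + 4×1 = 77
D: 7×1 + 10×5 + 9×2 + 5×2 + 7×3 + 4×3 = 118
E: 7×2 + 10×1 + 9×1 + 5×1 + 7×0 + 4×0 = 38
F: 7×4 + 10×4 + 9×3 + 5×5 + 7×4 + 4×2 = 156

F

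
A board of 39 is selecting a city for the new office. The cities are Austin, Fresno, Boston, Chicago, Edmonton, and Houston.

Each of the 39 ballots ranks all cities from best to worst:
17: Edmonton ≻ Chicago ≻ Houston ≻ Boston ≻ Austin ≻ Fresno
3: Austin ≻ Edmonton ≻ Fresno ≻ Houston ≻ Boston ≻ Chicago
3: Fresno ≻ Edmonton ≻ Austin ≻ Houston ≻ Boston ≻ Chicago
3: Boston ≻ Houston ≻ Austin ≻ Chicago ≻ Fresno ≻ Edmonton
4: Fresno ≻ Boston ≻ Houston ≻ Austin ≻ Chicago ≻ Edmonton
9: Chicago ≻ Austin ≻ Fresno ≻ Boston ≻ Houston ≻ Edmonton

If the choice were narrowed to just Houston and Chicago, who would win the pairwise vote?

Houston is ranked above Chicago on 13 ballots; Chicago above Houston on 26.

Chicago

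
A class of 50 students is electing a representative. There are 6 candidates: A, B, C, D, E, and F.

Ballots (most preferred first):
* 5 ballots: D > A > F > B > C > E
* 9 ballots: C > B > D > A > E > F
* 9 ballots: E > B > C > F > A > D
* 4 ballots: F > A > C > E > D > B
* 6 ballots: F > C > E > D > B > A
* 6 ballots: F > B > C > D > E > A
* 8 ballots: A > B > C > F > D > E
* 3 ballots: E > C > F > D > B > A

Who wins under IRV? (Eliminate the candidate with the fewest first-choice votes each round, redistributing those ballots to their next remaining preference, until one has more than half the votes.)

F

Round 1: A 8, B 0, C 9, D 5, E 12, F 16. B eliminated.
Round 2: A 8, C 9, D 5, E 12, F 16. D eliminated.
Round 3: A 13, C 9, E 12, F 16. C eliminated.
Round 4: A 22, E 12, F 16. E eliminated.
Round 5: A 22, F 28. F has a majority (≥26).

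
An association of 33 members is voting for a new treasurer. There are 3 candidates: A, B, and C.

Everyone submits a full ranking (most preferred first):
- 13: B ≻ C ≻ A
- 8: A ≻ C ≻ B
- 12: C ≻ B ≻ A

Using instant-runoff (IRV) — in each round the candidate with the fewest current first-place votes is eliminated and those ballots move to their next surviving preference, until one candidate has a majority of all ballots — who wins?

Round 1: A 8, B 13, C 12. A eliminated.
Round 2: B 13, C 20. C has a majority (≥17).

C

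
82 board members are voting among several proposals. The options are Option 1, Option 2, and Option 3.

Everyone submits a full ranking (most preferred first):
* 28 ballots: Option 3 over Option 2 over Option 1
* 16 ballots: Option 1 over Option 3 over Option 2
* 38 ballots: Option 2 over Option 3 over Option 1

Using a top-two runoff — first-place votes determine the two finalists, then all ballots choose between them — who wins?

Round 1 first-place votes: Option 1 16, Option 2 38, Option 3 28. Option 2 and Option 3 advance.
Runoff: Option 2 is ranked above Option 3 on 38 ballots, Option 3 above Option 2 on 44.

Option 3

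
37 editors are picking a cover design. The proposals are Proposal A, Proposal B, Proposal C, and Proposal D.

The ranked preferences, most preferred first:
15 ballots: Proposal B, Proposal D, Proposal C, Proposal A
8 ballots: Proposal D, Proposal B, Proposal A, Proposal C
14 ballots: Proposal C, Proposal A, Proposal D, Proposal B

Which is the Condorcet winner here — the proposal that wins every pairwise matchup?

Proposal D vs Proposal A: 23–14
Proposal D vs Proposal B: 22–15
Proposal D vs Proposal C: 23–14
Proposal D beats every other proposal.

Proposal D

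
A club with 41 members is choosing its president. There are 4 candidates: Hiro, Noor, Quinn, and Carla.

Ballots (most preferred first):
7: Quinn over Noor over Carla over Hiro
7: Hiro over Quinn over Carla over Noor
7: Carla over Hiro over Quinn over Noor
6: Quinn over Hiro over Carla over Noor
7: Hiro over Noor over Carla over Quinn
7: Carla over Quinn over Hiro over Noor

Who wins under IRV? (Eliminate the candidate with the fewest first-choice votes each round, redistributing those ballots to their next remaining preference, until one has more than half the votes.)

Round 1: Hiro 14, Noor 0, Quinn 13, Carla 14. Noor eliminated.
Round 2: Hiro 14, Quinn 13, Carla 14. Quinn eliminated.
Round 3: Hiro 20, Carla 21. Carla has a majority (≥21).

Carla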